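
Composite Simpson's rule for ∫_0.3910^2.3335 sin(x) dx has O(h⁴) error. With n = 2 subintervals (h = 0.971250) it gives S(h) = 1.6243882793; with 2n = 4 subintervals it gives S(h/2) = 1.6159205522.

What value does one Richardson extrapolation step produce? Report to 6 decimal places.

1.615356

r = 4: numerator weight 16, denominator 15.
Difference of the inputs: 1.6159205522 − 1.6243882793 = -0.0084677271
Correction (A(h/2) − A(h))/(16 − 1) = (-0.0084677271)/15 = -0.0005645151
R = 1.6159205522 − 0.0005645151 = 1.6153560371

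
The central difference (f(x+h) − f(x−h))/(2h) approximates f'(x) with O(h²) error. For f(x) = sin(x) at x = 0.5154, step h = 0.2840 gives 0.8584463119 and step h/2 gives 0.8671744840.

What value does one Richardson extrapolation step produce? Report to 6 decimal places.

0.870084

With r = 2 the leading error scales as h^2, so the weight is 2^2 = 4.
4*0.8671744840 = 3.4686979360; subtract 0.8584463119 → 2.6102516241
Divide by 2^2 − 1 = 3.
2.6102516241 ÷ 3 = 0.8700838747
Correction |R − A(h/2)| = 2.909e-03; gap |A(h/2) − A(h)| = 8.728e-03.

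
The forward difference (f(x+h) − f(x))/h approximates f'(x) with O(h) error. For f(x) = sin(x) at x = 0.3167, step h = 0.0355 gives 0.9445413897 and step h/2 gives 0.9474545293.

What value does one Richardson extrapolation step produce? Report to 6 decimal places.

0.950368

Error is O(h^1); halving h shrinks it by 2^1 = 2.
Top: 2(0.9474545293) − (0.9445413897) = 0.9503676689
Extrapolated: 0.9503676689 / 1 = 0.9503676689
Gap between inputs: 2.913e-03; correction applied: +0.0029131396.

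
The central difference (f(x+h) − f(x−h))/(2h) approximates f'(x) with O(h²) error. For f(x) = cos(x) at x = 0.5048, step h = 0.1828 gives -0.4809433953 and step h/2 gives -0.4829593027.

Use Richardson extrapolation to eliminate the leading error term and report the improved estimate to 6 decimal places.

The method has order 2: 2^2 = 4.
4×(-0.4829593027) = -1.9318372108; (-1.9318372108) − (-0.4809433953) = -1.4508938155
(4×(-0.4829593027) − (-0.4809433953))/(4 − 1) = -0.4836312718

-0.483631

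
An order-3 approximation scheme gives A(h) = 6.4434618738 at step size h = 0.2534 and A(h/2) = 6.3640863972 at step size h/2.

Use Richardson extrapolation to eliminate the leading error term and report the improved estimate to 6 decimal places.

6.352747

With r = 3 the leading error scales as h^3, so the weight is 2^3 = 8.
Difference of the inputs: 6.3640863972 − 6.4434618738 = -0.0793754766
Divide by 2^3 − 1 = 7: (-0.0793754766)/7 = -0.0113393538
R = A(h/2) + (A(h/2) − A(h))/7 = 6.3640863972 − 0.0113393538 = 6.3527470434
Shift from A(h/2): −0.0113393538.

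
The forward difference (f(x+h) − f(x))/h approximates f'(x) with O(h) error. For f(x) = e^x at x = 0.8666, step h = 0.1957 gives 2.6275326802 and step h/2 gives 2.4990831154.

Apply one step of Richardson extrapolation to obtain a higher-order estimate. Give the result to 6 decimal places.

Leading term ∝ h^1; use weight 2 = 2^1.
2*2.4990831154 = 4.9981662308; 4.9981662308 − 2.6275326802 = 2.3706335506
R = 2.3706335506/1 = 2.3706335506
Correction |R − A(h/2)| = 1.284e-01; gap |A(h/2) − A(h)| = 1.284e-01.

2.370634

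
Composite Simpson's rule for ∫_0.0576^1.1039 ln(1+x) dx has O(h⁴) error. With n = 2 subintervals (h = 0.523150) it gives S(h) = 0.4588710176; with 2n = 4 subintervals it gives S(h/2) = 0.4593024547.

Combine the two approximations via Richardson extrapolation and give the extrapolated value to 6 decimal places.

With r = 4 the leading error scales as h^4, so the weight is 2^4 = 16.
Difference of the inputs: 0.4593024547 − 0.4588710176 = 0.0004314371
Correction (A(h/2) − A(h))/(16 − 1) = 0.0004314371/15 = 0.0000287625
R = A(h/2) + (A(h/2) − A(h))/15 = 0.4593024547 + 0.0000287625 = 0.4593312172

0.459331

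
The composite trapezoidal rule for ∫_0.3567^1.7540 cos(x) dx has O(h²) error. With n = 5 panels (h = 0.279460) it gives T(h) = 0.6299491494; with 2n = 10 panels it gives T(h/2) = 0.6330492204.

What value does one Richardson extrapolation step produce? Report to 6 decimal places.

Leading term ∝ h^2; use weight 4 = 2^2.
Top: 4(0.6330492204) − (0.6299491494) = 1.9022477322
(4*0.6330492204 − 0.6299491494)/(4 − 1) = 0.6340825774

0.634083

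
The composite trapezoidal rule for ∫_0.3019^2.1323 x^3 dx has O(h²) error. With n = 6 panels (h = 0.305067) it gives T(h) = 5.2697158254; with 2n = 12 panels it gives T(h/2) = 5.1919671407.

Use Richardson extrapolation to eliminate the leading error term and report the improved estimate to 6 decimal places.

r = 2, so 2^r = 4.
4 × 5.1919671407 = 20.7678685628; 20.7678685628 − 5.2697158254 = 15.4981527374
Divide by 2^2 − 1 = 3.
Extrapolated: 15.4981527374 / 3 = 5.1660509125

5.166051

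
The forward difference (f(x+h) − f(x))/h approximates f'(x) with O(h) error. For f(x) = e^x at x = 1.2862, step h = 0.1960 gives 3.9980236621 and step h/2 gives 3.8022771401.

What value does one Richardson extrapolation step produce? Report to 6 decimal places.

3.606531

With r = 1 the leading error scales as h^1, so the weight is 2^1 = 2.
2*3.8022771401 = 7.6045542802; 7.6045542802 − 3.9980236621 = 3.6065306181
Extrapolated: 3.6065306181 / 1 = 3.6065306181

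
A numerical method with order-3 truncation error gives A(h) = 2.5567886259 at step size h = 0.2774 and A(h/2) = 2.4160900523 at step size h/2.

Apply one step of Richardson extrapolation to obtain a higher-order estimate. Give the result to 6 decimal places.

r = 3: numerator weight 8, denominator 7.
Numerator 8×A(h/2) − A(h) = 8×2.4160900523 − 2.5567886259 = 16.7719317925
Denominator 8 − 1 = 7.
So the Richardson estimate is 2.3959902561.
Gap between inputs: 1.407e-01; correction applied: −0.0200997962.

2.395990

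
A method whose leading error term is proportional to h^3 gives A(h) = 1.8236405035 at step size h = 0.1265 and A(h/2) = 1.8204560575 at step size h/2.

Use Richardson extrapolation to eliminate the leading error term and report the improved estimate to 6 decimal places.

r = 3, so 2^r = 8.
Top: 8(1.8204560575) − (1.8236405035) = 12.7400079565
R = 12.7400079565/7 = 1.8200011366

1.820001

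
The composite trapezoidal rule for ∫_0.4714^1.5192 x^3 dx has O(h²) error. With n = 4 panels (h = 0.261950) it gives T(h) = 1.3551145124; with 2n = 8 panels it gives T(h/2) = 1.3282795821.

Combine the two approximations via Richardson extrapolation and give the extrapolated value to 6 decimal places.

r = 2, so 2^r = 4.
4×1.3282795821 = 5.3131183284; 5.3131183284 − 1.3551145124 = 3.9580038160
Divide by 2^2 − 1 = 3.
(4×1.3282795821 − 1.3551145124)/(4 − 1) = 1.3193346053

1.319335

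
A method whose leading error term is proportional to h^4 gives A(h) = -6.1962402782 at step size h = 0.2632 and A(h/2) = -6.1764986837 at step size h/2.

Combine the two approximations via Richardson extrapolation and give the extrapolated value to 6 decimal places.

The method has order 4: 2^4 = 16.
Weighted: (-98.8239789392) − (-6.1962402782) = -92.6277386610
(16*(-6.1764986837) − (-6.1962402782))/(16 − 1) = -6.1751825774
Correction |R − A(h/2)| = 1.316e-03; gap |A(h/2) − A(h)| = 1.974e-02.

-6.175183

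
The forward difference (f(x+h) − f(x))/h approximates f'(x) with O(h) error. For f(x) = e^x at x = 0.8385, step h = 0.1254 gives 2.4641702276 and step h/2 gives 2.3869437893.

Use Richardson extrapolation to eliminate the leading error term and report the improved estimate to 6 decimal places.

2.309717

Leading term ∝ h^1; use weight 2 = 2^1.
A(h/2) − A(h) = 2.3869437893 − 2.4641702276 = -0.0772264383
Divide by 2^1 − 1 = 1: (-0.0772264383)/1 = -0.0772264383
R = 2.3869437893 − 0.0772264383 = 2.3097173510
Gap between inputs: 7.723e-02; correction applied: −0.0772264383.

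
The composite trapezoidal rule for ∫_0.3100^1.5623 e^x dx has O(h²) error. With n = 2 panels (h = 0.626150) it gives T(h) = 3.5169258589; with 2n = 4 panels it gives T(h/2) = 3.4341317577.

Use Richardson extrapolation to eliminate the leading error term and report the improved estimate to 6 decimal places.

3.406534

Order 2 gives 2^r = 4 and 2^r − 1 = 3.
4·3.4341317577 = 13.7365270308; 13.7365270308 − 3.5169258589 = 10.2196011719
Divide by 2^2 − 1 = 3.
Result: 3.4065337240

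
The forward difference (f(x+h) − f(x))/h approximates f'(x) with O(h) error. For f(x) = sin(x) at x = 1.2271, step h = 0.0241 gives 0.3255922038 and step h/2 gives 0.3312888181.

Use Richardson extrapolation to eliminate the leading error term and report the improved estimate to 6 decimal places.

0.336985

With r = 1 the leading error scales as h^1, so the weight is 2^1 = 2.
2·0.3312888181 = 0.6625776362; 0.6625776362 − 0.3255922038 = 0.3369854324
Extrapolated: 0.3369854324 / 1 = 0.3369854324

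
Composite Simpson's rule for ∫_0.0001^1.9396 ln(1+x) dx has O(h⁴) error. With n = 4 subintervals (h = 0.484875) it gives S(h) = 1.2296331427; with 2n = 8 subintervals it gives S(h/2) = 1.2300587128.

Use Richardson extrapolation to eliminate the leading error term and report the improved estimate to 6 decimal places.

1.230087

Leading term ∝ h^4; use weight 16 = 2^4.
Weighted: 19.6809394048 − 1.2296331427 = 18.4513062621
Denominator 16 − 1 = 15.
Extrapolated: 18.4513062621 / 15 = 1.2300870841
Correction |R − A(h/2)| = 2.837e-05; gap |A(h/2) − A(h)| = 4.256e-04.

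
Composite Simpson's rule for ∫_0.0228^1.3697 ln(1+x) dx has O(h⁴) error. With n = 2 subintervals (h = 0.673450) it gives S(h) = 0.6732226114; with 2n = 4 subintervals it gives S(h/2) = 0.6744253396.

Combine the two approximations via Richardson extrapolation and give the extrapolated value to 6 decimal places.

0.674506

With r = 4 the leading error scales as h^4, so the weight is 2^4 = 16.
16 × 0.6744253396 = 10.7908054336; 10.7908054336 − 0.6732226114 = 10.1175828222
Denominator 16 − 1 = 15.
So the Richardson estimate is 0.6745055215.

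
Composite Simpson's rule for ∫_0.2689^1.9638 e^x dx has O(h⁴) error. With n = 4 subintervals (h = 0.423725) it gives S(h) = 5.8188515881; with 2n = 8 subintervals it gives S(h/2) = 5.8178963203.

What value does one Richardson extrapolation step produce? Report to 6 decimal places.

With r = 4 the leading error scales as h^4, so the weight is 2^4 = 16.
A(h/2) − A(h) = 5.8178963203 − 5.8188515881 = -0.0009552678
Correction (A(h/2) − A(h))/(16 − 1) = (-0.0009552678)/15 = -0.0000636845
R = 5.8178963203 − 0.0000636845 = 5.8178326358
Gap between inputs: 9.553e-04; correction applied: −0.0000636845.

5.817833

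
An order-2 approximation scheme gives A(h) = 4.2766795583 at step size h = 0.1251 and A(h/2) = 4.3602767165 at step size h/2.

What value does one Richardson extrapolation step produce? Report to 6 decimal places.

r = 2, so 2^r = 4.
Top: 4(4.3602767165) − (4.2766795583) = 13.1644273077
Extrapolated: 13.1644273077 / 3 = 4.3881424359
Correction |R − A(h/2)| = 2.787e-02; gap |A(h/2) − A(h)| = 8.360e-02.

4.388142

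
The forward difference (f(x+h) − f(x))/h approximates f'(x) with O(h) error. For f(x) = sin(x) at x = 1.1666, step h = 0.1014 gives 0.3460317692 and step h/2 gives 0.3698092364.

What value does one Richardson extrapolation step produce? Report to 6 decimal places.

0.393587

Method order is 1; weight 2^1 = 2.
2*0.3698092364 = 0.7396184728; subtract 0.3460317692 → 0.3935867036
Extrapolated: 0.3935867036 / 1 = 0.3935867036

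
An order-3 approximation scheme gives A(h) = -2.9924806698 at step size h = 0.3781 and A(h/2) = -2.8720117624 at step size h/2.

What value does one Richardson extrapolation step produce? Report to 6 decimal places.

-2.854802

Error is O(h^3); halving h shrinks it by 2^3 = 8.
A(h/2) − A(h) = -2.8720117624 − (-2.9924806698) = 0.1204689074
Correction (A(h/2) − A(h))/(8 − 1) = 0.1204689074/7 = 0.0172098439
R = A(h/2) + (A(h/2) − A(h))/7 = -2.8720117624 + 0.0172098439 = -2.8548019185
Gap between inputs: 1.205e-01; correction applied: +0.0172098439.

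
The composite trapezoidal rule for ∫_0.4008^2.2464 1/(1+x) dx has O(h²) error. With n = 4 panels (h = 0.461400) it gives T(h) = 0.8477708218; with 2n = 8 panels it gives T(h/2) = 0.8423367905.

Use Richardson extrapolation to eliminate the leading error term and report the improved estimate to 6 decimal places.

0.840525

Method order is 2; weight 2^2 = 4.
2^2·A(h/2) = 3.3693471620; minus A(h) gives 2.5215763402.
Extrapolated: 2.5215763402 / 3 = 0.8405254467
Shift from A(h/2): −0.0018113438.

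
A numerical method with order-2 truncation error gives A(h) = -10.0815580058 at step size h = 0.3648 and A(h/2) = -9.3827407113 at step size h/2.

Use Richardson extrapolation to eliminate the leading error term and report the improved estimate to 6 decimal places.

-9.149802

r = 2: numerator weight 4, denominator 3.
4×(-9.3827407113) − (-10.0815580058) = -27.4494048394
R = (-27.4494048394)/3 = -9.1498016131
Correction |R − A(h/2)| = 2.329e-01; gap |A(h/2) − A(h)| = 6.988e-01.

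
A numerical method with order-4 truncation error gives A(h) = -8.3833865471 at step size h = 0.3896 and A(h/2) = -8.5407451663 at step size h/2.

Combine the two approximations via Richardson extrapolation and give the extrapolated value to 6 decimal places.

Method order is 4; weight 2^4 = 16.
Numerator 16·A(h/2) − A(h) = 16·(-8.5407451663) − (-8.3833865471) = -128.2685361137
Divide by 2^4 − 1 = 15.
So the Richardson estimate is -8.5512357409.

-8.551236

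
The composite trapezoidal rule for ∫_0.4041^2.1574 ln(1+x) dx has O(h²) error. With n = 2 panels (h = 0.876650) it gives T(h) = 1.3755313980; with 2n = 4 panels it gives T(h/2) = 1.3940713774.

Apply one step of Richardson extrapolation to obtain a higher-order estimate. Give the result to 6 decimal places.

1.400251

Leading term ∝ h^2; use weight 4 = 2^2.
4×1.3940713774 = 5.5762855096; 5.5762855096 − 1.3755313980 = 4.2007541116
R = 4.2007541116/3 = 1.4002513705
Shift from A(h/2): +0.0061799931.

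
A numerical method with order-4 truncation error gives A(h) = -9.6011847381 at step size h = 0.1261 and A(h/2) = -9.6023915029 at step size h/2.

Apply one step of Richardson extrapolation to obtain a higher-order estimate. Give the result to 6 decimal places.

-9.602472

With r = 4 the leading error scales as h^4, so the weight is 2^4 = 16.
Weighted: (-153.6382640464) − (-9.6011847381) = -144.0370793083
Denominator 16 − 1 = 15.
(-144.0370793083) ÷ 15 = -9.6024719539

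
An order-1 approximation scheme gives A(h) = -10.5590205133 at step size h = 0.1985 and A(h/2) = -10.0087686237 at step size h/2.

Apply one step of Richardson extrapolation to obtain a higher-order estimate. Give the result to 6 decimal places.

Leading term ∝ h^1; use weight 2 = 2^1.
2^1*A(h/2) = -20.0175372474; minus A(h) gives -9.4585167341.
Denominator 2 − 1 = 1.
Extrapolated: (-9.4585167341) / 1 = -9.4585167341

-9.458517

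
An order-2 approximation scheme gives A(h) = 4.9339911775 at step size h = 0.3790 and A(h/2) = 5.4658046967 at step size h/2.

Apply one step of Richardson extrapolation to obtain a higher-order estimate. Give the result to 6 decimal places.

r = 2: numerator weight 4, denominator 3.
A(h/2) − A(h) = 5.4658046967 − 4.9339911775 = 0.5318135192
Divide by 2^2 − 1 = 3: 0.5318135192/3 = 0.1772711731
R = A(h/2) + (A(h/2) − A(h))/3 = 5.4658046967 + 0.1772711731 = 5.6430758698
Correction |R − A(h/2)| = 1.773e-01; gap |A(h/2) − A(h)| = 5.318e-01.

5.643076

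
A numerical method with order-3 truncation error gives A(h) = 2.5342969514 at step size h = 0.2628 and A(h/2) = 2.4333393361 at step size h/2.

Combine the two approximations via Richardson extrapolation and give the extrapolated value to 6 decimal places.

r = 3, so 2^r = 8.
8 × 2.4333393361 = 19.4667146888; 19.4667146888 − 2.5342969514 = 16.9324177374
(8 × 2.4333393361 − 2.5342969514)/(8 − 1) = 2.4189168196

2.418917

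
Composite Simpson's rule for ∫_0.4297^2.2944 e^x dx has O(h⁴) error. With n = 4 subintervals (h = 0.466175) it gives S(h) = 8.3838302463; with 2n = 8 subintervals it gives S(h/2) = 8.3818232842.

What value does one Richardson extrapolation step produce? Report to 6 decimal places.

The method has order 4: 2^4 = 16.
16 × 8.3818232842 = 134.1091725472; subtract 8.3838302463 → 125.7253423009
(16 × 8.3818232842 − 8.3838302463)/(16 − 1) = 8.3816894867

8.381689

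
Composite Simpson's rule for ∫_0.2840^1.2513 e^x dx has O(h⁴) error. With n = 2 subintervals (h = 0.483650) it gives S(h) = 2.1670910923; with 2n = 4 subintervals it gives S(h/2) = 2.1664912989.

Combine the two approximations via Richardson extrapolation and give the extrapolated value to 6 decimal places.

2.166451

r = 4: numerator weight 16, denominator 15.
Top: 16(2.1664912989) − (2.1670910923) = 32.4967696901
Divide by 2^4 − 1 = 15.
(16·2.1664912989 − 2.1670910923)/(16 − 1) = 2.1664513127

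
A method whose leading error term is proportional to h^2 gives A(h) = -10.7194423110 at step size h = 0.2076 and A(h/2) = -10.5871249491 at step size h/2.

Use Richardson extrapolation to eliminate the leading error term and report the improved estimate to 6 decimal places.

Error is O(h^2); halving h shrinks it by 2^2 = 4.
4 × (-10.5871249491) = -42.3484997964; (-42.3484997964) − (-10.7194423110) = -31.6290574854
(-31.6290574854) ÷ 3 = -10.5430191618

-10.543019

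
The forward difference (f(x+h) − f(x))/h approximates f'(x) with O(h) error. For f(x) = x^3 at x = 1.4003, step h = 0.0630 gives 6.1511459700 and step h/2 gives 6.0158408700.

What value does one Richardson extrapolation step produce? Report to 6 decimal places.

With r = 1 the leading error scales as h^1, so the weight is 2^1 = 2.
Numerator 2*A(h/2) − A(h) = 2*6.0158408700 − 6.1511459700 = 5.8805357700
Divide by 2^1 − 1 = 1.
R = 5.8805357700/1 = 5.8805357700

5.880536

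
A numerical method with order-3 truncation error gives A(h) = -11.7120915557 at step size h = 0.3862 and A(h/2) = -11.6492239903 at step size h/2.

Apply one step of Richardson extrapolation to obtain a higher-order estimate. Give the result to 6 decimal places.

Order 3 gives 2^r = 8 and 2^r − 1 = 7.
Weighted: (-93.1937919224) − (-11.7120915557) = -81.4817003667
(8·(-11.6492239903) − (-11.7120915557))/(8 − 1) = -11.6402429095

-11.640243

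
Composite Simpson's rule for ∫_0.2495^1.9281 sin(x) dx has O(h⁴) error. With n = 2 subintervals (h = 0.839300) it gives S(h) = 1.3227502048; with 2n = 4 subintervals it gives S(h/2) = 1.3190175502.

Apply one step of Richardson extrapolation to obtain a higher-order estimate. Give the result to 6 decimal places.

1.318769

Error is O(h^4); halving h shrinks it by 2^4 = 16.
Difference of the inputs: 1.3190175502 − 1.3227502048 = -0.0037326546
Divide by 2^4 − 1 = 15: (-0.0037326546)/15 = -0.0002488436
R = 1.3190175502 − 0.0002488436 = 1.3187687066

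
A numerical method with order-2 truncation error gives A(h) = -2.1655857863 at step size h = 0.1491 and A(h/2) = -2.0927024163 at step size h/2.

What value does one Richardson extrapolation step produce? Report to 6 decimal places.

-2.068408

r = 2, so 2^r = 4.
4×(-2.0927024163) = -8.3708096652; (-8.3708096652) − (-2.1655857863) = -6.2052238789
R = (-6.2052238789)/3 = -2.0684079596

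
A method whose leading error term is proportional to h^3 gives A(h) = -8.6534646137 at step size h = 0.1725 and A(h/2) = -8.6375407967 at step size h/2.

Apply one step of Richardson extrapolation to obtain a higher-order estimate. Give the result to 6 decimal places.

r = 3: numerator weight 8, denominator 7.
Numerator 8*A(h/2) − A(h) = 8*(-8.6375407967) − (-8.6534646137) = -60.4468617599
Denominator 8 − 1 = 7.
Result: -8.6352659657
Gap between inputs: 1.592e-02; correction applied: +0.0022748310.

-8.635266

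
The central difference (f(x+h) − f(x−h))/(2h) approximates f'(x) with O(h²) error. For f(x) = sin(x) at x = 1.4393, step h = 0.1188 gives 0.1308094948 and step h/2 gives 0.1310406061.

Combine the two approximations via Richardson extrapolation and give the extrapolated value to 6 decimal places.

0.131118

With r = 2 the leading error scales as h^2, so the weight is 2^2 = 4.
Numerator 4*A(h/2) − A(h) = 4*0.1310406061 − 0.1308094948 = 0.3933529296
Extrapolated: 0.3933529296 / 3 = 0.1311176432
Correction |R − A(h/2)| = 7.704e-05; gap |A(h/2) − A(h)| = 2.311e-04.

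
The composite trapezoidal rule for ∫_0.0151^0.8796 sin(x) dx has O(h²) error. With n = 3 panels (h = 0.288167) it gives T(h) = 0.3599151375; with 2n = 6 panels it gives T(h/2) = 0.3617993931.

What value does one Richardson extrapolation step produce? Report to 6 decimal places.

0.362427

Leading term ∝ h^2; use weight 4 = 2^2.
4 × 0.3617993931 = 1.4471975724; subtract 0.3599151375 → 1.0872824349
1.0872824349 ÷ 3 = 0.3624274783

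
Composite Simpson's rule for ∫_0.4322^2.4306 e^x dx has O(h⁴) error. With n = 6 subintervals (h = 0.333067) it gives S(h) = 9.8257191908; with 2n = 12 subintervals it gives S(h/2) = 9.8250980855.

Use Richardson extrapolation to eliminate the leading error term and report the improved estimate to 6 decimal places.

9.825057

Order 4 gives 2^r = 16 and 2^r − 1 = 15.
2^4×A(h/2) = 157.2015693680; minus A(h) gives 147.3758501772.
Extrapolated: 147.3758501772 / 15 = 9.8250566785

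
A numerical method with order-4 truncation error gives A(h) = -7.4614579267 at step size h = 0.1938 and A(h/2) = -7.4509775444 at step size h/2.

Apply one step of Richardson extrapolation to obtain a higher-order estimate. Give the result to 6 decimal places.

Leading term ∝ h^4; use weight 16 = 2^4.
Numerator 16×A(h/2) − A(h) = 16×(-7.4509775444) − (-7.4614579267) = -111.7541827837
Extrapolated: (-111.7541827837) / 15 = -7.4502788522
Gap between inputs: 1.048e-02; correction applied: +0.0006986922.

-7.450279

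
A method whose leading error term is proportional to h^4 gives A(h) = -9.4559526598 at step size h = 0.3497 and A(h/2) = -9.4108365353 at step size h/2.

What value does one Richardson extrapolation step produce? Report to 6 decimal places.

-9.407829

r = 4: numerator weight 16, denominator 15.
Top: 16(-9.4108365353) − (-9.4559526598) = -141.1174319050
Denominator 16 − 1 = 15.
So the Richardson estimate is -9.4078287937.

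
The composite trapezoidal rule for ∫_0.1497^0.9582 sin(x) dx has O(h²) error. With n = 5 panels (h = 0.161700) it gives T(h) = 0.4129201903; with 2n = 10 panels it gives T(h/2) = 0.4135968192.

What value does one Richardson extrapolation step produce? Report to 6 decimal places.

With r = 2 the leading error scales as h^2, so the weight is 2^2 = 4.
Numerator 4 × A(h/2) − A(h) = 4 × 0.4135968192 − 0.4129201903 = 1.2414670865
Denominator 4 − 1 = 3.
R = 1.2414670865/3 = 0.4138223622

0.413822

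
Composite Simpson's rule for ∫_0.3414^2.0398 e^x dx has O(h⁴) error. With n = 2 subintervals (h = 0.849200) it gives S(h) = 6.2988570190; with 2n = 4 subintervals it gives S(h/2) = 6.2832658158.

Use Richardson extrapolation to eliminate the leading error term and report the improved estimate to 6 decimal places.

Method order is 4; weight 2^4 = 16.
16×6.2832658158 = 100.5322530528; subtract 6.2988570190 → 94.2333960338
R = 94.2333960338/15 = 6.2822264023

6.282226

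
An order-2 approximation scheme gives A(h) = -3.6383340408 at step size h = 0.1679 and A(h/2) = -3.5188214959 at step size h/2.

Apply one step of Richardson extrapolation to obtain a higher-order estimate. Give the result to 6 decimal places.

Leading term ∝ h^2; use weight 4 = 2^2.
4×(-3.5188214959) = -14.0752859836; subtract (-3.6383340408) → -10.4369519428
Denominator 4 − 1 = 3.
(4×(-3.5188214959) − (-3.6383340408))/(4 − 1) = -3.4789839809
Correction |R − A(h/2)| = 3.984e-02; gap |A(h/2) − A(h)| = 1.195e-01.

-3.478984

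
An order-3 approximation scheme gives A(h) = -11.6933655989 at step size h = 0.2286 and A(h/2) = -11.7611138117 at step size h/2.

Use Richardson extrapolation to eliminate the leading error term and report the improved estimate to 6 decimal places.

-11.770792

Order 3 gives 2^r = 8 and 2^r − 1 = 7.
8 × (-11.7611138117) = -94.0889104936; subtract (-11.6933655989) → -82.3955448947
Denominator 8 − 1 = 7.
(8 × (-11.7611138117) − (-11.6933655989))/(8 − 1) = -11.7707921278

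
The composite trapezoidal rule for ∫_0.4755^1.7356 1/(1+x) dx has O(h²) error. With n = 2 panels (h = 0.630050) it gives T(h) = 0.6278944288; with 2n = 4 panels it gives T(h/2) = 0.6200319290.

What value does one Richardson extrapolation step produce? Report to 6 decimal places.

0.617411

Order 2 gives 2^r = 4 and 2^r − 1 = 3.
4 × 0.6200319290 − 0.6278944288 = 1.8522332872
R = 1.8522332872/3 = 0.6174110957
Shift from A(h/2): −0.0026208333.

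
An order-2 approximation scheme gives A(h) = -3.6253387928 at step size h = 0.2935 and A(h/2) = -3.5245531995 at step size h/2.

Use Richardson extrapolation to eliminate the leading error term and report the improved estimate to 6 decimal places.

With r = 2 the leading error scales as h^2, so the weight is 2^2 = 4.
4×(-3.5245531995) = -14.0982127980; (-14.0982127980) − (-3.6253387928) = -10.4728740052
Extrapolated: (-10.4728740052) / 3 = -3.4909580017
Shift from A(h/2): +0.0335951978.

-3.490958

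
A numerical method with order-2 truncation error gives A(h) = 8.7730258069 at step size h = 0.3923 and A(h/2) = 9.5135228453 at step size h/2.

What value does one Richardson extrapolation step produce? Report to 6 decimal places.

9.760355

r = 2: numerator weight 4, denominator 3.
Difference of the inputs: 9.5135228453 − 8.7730258069 = 0.7404970384
Correction (A(h/2) − A(h))/(4 − 1) = 0.7404970384/3 = 0.2468323461
R = 9.5135228453 + 0.2468323461 = 9.7603551914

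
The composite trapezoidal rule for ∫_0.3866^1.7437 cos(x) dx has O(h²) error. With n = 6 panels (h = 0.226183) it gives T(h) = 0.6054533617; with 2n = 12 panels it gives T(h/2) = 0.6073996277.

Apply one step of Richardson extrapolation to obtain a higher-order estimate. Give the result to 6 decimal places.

Method order is 2; weight 2^2 = 4.
A(h/2) − A(h) = 0.6073996277 − 0.6054533617 = 0.0019462660
Divide by 2^2 − 1 = 3: 0.0019462660/3 = 0.0006487553
R = 0.6073996277 + 0.0006487553 = 0.6080483830

0.608048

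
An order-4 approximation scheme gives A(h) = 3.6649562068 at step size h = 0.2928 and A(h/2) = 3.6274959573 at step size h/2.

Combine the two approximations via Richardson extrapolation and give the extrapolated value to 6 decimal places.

3.624999

r = 4, so 2^r = 16.
Numerator 16×A(h/2) − A(h) = 16×3.6274959573 − 3.6649562068 = 54.3749791100
Divide by 2^4 − 1 = 15.
Extrapolated: 54.3749791100 / 15 = 3.6249986073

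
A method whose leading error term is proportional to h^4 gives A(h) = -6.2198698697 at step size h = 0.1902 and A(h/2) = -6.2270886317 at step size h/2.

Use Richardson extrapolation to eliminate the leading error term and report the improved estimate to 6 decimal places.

-6.227570

r = 4, so 2^r = 16.
Top: 16(-6.2270886317) − (-6.2198698697) = -93.4135482375
Denominator 16 − 1 = 15.
(-93.4135482375) ÷ 15 = -6.2275698825
Gap between inputs: 7.219e-03; correction applied: −0.0004812508.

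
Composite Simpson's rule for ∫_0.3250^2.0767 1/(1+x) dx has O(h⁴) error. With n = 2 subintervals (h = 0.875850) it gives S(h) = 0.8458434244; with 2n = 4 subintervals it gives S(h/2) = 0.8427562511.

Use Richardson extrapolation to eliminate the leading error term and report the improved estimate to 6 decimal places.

The method has order 4: 2^4 = 16.
16*0.8427562511 − 0.8458434244 = 12.6382565932
(16*0.8427562511 − 0.8458434244)/(16 − 1) = 0.8425504395

0.842550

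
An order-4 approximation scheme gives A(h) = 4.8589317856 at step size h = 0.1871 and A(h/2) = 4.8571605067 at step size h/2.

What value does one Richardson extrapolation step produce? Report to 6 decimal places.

4.857042

r = 4, so 2^r = 16.
16 × 4.8571605067 − 4.8589317856 = 72.8556363216
R = 72.8556363216/15 = 4.8570424214
Gap between inputs: 1.771e-03; correction applied: −0.0001180853.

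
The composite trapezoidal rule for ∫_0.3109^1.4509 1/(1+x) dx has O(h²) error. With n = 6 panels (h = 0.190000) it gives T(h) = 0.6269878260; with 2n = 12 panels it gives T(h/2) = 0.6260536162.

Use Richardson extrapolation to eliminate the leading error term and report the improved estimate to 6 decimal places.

r = 2, so 2^r = 4.
4·0.6260536162 − 0.6269878260 = 1.8772266388
R = 1.8772266388/3 = 0.6257422129
Shift from A(h/2): −0.0003114033.

0.625742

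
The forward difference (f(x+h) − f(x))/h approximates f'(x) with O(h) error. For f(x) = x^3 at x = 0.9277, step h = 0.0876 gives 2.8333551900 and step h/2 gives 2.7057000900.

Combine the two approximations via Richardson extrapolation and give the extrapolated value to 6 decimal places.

2.578045

Error is O(h^1); halving h shrinks it by 2^1 = 2.
Difference of the inputs: 2.7057000900 − 2.8333551900 = -0.1276551000
Divide by 2^1 − 1 = 1: (-0.1276551000)/1 = -0.1276551000
R = 2.7057000900 − 0.1276551000 = 2.5780449900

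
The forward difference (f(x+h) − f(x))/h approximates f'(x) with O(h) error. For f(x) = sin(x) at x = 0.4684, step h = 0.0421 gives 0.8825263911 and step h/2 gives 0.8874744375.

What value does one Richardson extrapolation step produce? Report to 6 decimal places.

0.892422

r = 1: numerator weight 2, denominator 1.
2*0.8874744375 = 1.7749488750; 1.7749488750 − 0.8825263911 = 0.8924224839
Denominator 2 − 1 = 1.
Result: 0.8924224839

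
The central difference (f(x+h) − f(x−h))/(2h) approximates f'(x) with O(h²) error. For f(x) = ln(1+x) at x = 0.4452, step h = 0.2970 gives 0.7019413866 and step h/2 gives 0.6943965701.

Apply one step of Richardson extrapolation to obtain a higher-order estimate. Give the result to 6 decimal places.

Method order is 2; weight 2^2 = 4.
4 × 0.6943965701 = 2.7775862804; 2.7775862804 − 0.7019413866 = 2.0756448938
Denominator 4 − 1 = 3.
So the Richardson estimate is 0.6918816313.
Gap between inputs: 7.545e-03; correction applied: −0.0025149388.

0.691882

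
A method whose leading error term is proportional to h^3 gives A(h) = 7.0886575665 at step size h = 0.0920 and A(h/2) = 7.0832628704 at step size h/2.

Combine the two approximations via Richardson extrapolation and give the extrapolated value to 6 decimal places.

7.082492

r = 3, so 2^r = 8.
Numerator 8 × A(h/2) − A(h) = 8 × 7.0832628704 − 7.0886575665 = 49.5774453967
Denominator 8 − 1 = 7.
R = 49.5774453967/7 = 7.0824921995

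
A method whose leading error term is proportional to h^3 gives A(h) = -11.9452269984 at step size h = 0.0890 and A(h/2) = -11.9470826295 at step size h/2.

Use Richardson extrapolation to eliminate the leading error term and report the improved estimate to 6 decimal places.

r = 3, so 2^r = 8.
Difference of the inputs: -11.9470826295 − (-11.9452269984) = -0.0018556311
Divide by 2^3 − 1 = 7: (-0.0018556311)/7 = -0.0002650902
R = -11.9470826295 − 0.0002650902 = -11.9473477197
Gap between inputs: 1.856e-03; correction applied: −0.0002650902.

-11.947348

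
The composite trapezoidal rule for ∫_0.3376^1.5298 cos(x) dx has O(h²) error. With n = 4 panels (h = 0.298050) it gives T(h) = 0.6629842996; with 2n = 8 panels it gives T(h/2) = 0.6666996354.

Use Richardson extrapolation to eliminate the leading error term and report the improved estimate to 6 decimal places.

0.667938

r = 2: numerator weight 4, denominator 3.
4·0.6666996354 = 2.6667985416; 2.6667985416 − 0.6629842996 = 2.0038142420
Denominator 4 − 1 = 3.
Result: 0.6679380807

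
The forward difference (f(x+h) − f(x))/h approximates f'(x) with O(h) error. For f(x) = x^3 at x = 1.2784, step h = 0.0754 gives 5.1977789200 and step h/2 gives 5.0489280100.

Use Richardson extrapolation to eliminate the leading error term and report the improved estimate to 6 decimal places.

4.900077

Method order is 1; weight 2^1 = 2.
2·5.0489280100 − 5.1977789200 = 4.9000771000
Extrapolated: 4.9000771000 / 1 = 4.9000771000
Shift from A(h/2): −0.1488509100.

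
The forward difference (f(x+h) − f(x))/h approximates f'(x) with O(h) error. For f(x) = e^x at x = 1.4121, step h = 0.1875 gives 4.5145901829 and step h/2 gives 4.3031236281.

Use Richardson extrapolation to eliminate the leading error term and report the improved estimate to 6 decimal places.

Order 1 gives 2^r = 2 and 2^r − 1 = 1.
A(h/2) − A(h) = 4.3031236281 − 4.5145901829 = -0.2114665548
Divide by 2^1 − 1 = 1: (-0.2114665548)/1 = -0.2114665548
R = A(h/2) + (A(h/2) − A(h))/1 = 4.3031236281 − 0.2114665548 = 4.0916570733

4.091657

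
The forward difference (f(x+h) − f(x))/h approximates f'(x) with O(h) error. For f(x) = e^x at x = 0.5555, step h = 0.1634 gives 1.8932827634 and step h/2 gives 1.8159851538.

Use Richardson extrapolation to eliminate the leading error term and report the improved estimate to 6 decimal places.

Error is O(h^1); halving h shrinks it by 2^1 = 2.
Difference of the inputs: 1.8159851538 − 1.8932827634 = -0.0772976096
Correction (A(h/2) − A(h))/(2 − 1) = (-0.0772976096)/1 = -0.0772976096
R = 1.8159851538 − 0.0772976096 = 1.7386875442

1.738688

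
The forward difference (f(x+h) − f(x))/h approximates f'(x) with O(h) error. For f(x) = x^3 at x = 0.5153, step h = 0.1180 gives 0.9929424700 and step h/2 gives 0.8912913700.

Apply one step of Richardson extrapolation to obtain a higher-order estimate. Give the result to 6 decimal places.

0.789640

r = 1, so 2^r = 2.
Difference of the inputs: 0.8912913700 − 0.9929424700 = -0.1016511000
Divide by 2^1 − 1 = 1: (-0.1016511000)/1 = -0.1016511000
R = 0.8912913700 − 0.1016511000 = 0.7896402700
Gap between inputs: 1.017e-01; correction applied: −0.1016511000.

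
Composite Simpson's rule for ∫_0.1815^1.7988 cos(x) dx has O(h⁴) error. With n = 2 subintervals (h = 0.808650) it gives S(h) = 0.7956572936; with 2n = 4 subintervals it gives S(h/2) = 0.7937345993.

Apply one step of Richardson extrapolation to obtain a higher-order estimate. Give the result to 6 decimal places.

0.793606

r = 4: numerator weight 16, denominator 15.
Top: 16(0.7937345993) − (0.7956572936) = 11.9040962952
R = 11.9040962952/15 = 0.7936064197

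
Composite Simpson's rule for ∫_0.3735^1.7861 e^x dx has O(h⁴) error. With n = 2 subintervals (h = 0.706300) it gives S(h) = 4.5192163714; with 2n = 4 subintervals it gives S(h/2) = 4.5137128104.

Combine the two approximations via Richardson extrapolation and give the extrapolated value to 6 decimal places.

Method order is 4; weight 2^4 = 16.
Weighted: 72.2194049664 − 4.5192163714 = 67.7001885950
Denominator 16 − 1 = 15.
(16·4.5137128104 − 4.5192163714)/(16 − 1) = 4.5133459063
Shift from A(h/2): −0.0003669041.

4.513346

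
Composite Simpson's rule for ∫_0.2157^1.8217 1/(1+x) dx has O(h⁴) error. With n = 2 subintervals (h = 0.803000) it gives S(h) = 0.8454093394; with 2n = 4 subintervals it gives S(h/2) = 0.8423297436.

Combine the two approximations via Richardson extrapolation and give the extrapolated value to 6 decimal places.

Error is O(h^4); halving h shrinks it by 2^4 = 16.
16·0.8423297436 = 13.4772758976; 13.4772758976 − 0.8454093394 = 12.6318665582
R = 12.6318665582/15 = 0.8421244372
Gap between inputs: 3.080e-03; correction applied: −0.0002053064.

0.842124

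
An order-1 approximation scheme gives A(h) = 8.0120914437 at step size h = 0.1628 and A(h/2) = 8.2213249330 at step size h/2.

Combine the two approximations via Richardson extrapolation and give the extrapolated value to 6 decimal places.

Order 1 gives 2^r = 2 and 2^r − 1 = 1.
2·8.2213249330 − 8.0120914437 = 8.4305584223
8.4305584223 ÷ 1 = 8.4305584223

8.430558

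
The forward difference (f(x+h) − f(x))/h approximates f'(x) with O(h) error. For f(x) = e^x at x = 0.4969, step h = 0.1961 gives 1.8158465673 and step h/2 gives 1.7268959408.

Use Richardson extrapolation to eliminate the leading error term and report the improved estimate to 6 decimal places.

1.637945

r = 1: numerator weight 2, denominator 1.
Numerator 2×A(h/2) − A(h) = 2×1.7268959408 − 1.8158465673 = 1.6379453143
Divide by 2^1 − 1 = 1.
Result: 1.6379453143
Gap between inputs: 8.895e-02; correction applied: −0.0889506265.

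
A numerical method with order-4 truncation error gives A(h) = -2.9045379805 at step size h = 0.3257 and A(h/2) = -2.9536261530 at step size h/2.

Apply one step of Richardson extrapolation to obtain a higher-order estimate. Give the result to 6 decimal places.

Method order is 4; weight 2^4 = 16.
16 × (-2.9536261530) = -47.2580184480; (-47.2580184480) − (-2.9045379805) = -44.3534804675
(-44.3534804675) ÷ 15 = -2.9568986978
Correction |R − A(h/2)| = 3.273e-03; gap |A(h/2) − A(h)| = 4.909e-02.

-2.956899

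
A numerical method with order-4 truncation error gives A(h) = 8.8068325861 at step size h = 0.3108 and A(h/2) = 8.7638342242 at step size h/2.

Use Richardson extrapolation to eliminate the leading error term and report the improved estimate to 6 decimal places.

r = 4, so 2^r = 16.
2^4×A(h/2) = 140.2213475872; minus A(h) gives 131.4145150011.
Divide by 2^4 − 1 = 15.
131.4145150011 ÷ 15 = 8.7609676667
Shift from A(h/2): −0.0028665575.

8.760968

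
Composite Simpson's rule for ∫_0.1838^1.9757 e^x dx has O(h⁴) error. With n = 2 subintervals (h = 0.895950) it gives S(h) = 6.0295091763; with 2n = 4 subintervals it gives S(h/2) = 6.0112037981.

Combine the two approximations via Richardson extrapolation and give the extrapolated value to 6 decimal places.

Error is O(h^4); halving h shrinks it by 2^4 = 16.
A(h/2) − A(h) = 6.0112037981 − 6.0295091763 = -0.0183053782
Correction (A(h/2) − A(h))/(16 − 1) = (-0.0183053782)/15 = -0.0012203585
R = 6.0112037981 − 0.0012203585 = 6.0099834396
Gap between inputs: 1.831e-02; correction applied: −0.0012203585.

6.009983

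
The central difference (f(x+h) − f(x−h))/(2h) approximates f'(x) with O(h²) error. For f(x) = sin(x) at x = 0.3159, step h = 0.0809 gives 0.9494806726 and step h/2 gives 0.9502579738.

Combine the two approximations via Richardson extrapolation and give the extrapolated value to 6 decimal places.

0.950517

r = 2: numerator weight 4, denominator 3.
4*0.9502579738 = 3.8010318952; 3.8010318952 − 0.9494806726 = 2.8515512226
Denominator 4 − 1 = 3.
So the Richardson estimate is 0.9505170742.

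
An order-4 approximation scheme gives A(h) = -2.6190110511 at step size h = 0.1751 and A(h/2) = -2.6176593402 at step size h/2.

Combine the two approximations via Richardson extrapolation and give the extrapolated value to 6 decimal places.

r = 4: numerator weight 16, denominator 15.
16·(-2.6176593402) = -41.8825494432; subtract (-2.6190110511) → -39.2635383921
(-39.2635383921) ÷ 15 = -2.6175692261

-2.617569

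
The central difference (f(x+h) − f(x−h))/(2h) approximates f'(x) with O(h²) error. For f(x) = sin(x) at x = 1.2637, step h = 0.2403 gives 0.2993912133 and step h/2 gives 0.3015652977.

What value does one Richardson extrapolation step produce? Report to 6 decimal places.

Order 2 gives 2^r = 4 and 2^r − 1 = 3.
2^2×A(h/2) = 1.2062611908; minus A(h) gives 0.9068699775.
Extrapolated: 0.9068699775 / 3 = 0.3022899925
Correction |R − A(h/2)| = 7.247e-04; gap |A(h/2) − A(h)| = 2.174e-03.

0.302290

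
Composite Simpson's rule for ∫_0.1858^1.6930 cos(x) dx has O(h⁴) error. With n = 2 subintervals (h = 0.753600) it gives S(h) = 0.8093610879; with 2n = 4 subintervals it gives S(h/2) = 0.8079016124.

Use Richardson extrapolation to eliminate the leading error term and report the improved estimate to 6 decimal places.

Leading term ∝ h^4; use weight 16 = 2^4.
16*0.8079016124 = 12.9264257984; 12.9264257984 − 0.8093610879 = 12.1170647105
Denominator 16 − 1 = 15.
Extrapolated: 12.1170647105 / 15 = 0.8078043140
Gap between inputs: 1.459e-03; correction applied: −0.0000972984.

0.807804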